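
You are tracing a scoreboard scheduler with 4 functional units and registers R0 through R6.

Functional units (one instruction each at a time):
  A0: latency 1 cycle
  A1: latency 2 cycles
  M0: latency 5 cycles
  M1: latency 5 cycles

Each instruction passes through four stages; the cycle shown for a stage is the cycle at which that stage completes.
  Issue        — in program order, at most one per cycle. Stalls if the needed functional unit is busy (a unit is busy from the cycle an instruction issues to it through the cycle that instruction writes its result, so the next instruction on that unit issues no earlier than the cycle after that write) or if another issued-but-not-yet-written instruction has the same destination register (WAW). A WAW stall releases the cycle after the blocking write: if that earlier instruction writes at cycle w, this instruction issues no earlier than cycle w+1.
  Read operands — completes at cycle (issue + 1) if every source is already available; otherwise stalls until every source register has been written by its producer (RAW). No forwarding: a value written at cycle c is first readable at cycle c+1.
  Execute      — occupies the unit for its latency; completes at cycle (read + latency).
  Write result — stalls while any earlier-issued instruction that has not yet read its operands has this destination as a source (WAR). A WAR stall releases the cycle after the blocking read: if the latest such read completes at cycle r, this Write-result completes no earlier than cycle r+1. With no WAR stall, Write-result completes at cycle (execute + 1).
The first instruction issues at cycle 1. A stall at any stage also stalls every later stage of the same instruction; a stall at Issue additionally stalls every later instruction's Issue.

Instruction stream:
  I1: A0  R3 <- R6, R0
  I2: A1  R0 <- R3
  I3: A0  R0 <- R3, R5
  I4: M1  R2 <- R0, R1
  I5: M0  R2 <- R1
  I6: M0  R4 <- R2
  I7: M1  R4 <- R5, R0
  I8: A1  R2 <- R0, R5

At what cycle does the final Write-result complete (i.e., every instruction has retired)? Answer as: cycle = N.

I1  is:1  ro:2  ex:3  wr:4
I2  is:2  ro:5  ex:7  wr:8  — RAW R3: wait I1 write@4
I3  is:9  ro:10  ex:11  wr:12  — WAW R0: wait I2 write@8
I4  is:10  ro:13  ex:18  wr:19  — RAW R0: wait I3 write@12
I5  is:20  ro:21  ex:26  wr:27  — WAW R2: wait I4 write@19
I6  is:28  ro:29  ex:34  wr:35  — struct: M0 busy until I5 writes@27
I7  is:36  ro:37  ex:42  wr:43  — WAW R4: wait I6 write@35
I8  is:37  ro:38  ex:40  wr:41

cycle = 43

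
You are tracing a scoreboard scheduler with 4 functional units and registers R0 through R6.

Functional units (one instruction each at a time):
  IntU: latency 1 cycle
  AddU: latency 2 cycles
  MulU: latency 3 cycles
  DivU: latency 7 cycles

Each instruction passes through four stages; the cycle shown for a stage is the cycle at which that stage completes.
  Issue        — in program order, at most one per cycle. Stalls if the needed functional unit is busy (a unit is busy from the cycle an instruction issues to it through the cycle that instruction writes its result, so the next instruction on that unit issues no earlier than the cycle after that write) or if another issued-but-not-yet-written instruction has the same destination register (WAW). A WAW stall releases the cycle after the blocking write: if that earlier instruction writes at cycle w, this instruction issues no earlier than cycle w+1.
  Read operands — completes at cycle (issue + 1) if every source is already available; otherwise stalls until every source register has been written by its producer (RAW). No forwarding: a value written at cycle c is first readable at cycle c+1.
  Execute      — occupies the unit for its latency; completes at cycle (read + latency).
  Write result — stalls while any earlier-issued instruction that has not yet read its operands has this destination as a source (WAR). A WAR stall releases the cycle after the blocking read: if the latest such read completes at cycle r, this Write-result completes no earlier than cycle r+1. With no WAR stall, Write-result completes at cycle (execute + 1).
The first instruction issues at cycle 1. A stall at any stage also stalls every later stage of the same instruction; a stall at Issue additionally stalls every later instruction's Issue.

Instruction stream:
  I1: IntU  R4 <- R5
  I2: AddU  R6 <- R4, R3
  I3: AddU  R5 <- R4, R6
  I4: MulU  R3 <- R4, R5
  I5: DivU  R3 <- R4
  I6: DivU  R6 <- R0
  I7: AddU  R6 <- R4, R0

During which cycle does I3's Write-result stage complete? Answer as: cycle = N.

I1  is:1  ro:2  ex:3  wr:4
I2  is:2  ro:5  ex:7  wr:8  — RAW R4: wait I1 write@4
I3  is:9  ro:10  ex:12  wr:13  — struct: AddU busy until I2 writes@8
I4  is:10  ro:14  ex:17  wr:18  — RAW R5: wait I3 write@13
I5  is:19  ro:20  ex:27  wr:28  — WAW R3: wait I4 write@18
I6  is:29  ro:30  ex:37  wr:38  — struct: DivU busy until I5 writes@28
I7  is:39  ro:40  ex:42  wr:43  — WAW R6: wait I6 write@38

cycle = 13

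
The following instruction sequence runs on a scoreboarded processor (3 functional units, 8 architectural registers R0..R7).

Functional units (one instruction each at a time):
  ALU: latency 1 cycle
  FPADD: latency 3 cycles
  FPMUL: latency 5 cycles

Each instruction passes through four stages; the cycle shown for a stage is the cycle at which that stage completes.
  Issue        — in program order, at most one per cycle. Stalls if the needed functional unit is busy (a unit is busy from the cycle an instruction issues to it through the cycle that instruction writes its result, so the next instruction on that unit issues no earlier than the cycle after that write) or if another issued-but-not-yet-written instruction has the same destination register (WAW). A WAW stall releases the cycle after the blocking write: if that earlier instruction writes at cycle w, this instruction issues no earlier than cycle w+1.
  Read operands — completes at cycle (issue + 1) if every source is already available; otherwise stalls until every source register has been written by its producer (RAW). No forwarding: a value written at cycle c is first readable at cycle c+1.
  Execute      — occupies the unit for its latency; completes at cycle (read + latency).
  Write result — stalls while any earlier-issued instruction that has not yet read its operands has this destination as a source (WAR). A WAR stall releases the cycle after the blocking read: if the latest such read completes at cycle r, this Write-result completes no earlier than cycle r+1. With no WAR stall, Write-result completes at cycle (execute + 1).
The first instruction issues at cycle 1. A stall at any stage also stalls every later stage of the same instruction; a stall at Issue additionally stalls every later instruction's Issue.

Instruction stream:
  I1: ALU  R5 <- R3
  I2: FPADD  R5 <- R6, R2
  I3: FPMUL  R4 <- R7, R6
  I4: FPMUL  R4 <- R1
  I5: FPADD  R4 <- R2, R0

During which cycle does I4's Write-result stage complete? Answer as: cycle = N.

cycle = 21

t=1  I1 issues→ALU
t=2  I1 reads
t=3  I1 exec-done
t=4  I1 writes R5
t=5  I2 issues→FPADD
t=6  I2 reads, I3 issues→FPMUL
t=7  I3 reads
t=9  I2 exec-done
t=10  I2 writes R5
t=12  I3 exec-done
t=13  I3 writes R4
t=14  I4 issues→FPMUL
t=15  I4 reads
t=20  I4 exec-done
t=21  I4 writes R4
t=22  I5 issues→FPADD
t=23  I5 reads
t=26  I5 exec-done
t=27  I5 writes R4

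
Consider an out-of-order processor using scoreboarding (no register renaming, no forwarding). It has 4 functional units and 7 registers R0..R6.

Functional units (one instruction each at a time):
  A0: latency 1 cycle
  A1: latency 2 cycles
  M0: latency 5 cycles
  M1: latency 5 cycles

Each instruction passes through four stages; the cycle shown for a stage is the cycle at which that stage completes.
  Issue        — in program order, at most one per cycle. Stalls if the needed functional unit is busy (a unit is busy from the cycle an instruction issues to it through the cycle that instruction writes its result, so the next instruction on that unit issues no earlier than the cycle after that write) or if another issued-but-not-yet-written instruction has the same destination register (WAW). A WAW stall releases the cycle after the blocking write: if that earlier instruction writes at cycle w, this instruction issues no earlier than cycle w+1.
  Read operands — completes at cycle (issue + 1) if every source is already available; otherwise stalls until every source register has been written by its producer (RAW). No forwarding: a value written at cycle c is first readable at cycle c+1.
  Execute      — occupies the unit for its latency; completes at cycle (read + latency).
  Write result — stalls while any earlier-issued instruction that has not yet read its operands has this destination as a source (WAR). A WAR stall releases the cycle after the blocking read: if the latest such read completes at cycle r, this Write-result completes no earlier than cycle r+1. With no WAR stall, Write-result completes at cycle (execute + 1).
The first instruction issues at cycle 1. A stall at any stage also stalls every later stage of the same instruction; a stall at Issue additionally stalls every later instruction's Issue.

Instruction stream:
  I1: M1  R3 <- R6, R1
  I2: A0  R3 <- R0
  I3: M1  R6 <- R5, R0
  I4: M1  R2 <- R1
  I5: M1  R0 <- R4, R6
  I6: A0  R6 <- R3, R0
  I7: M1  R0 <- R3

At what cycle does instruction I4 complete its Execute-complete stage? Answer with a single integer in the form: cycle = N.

cycle = 24

I1 -> (1, 2, 7, 8)
I2 -> (9, 10, 11, 12)  // WAW R3: wait I1 write@8
I3 -> (10, 11, 16, 17)
I4 -> (18, 19, 24, 25)  // struct: M1 busy until I3 writes@17
I5 -> (26, 27, 32, 33)  // struct: M1 busy until I4 writes@25
I6 -> (27, 34, 35, 36)  // RAW R0: wait I5 write@33
I7 -> (34, 35, 40, 41)  // struct: M1 busy until I5 writes@33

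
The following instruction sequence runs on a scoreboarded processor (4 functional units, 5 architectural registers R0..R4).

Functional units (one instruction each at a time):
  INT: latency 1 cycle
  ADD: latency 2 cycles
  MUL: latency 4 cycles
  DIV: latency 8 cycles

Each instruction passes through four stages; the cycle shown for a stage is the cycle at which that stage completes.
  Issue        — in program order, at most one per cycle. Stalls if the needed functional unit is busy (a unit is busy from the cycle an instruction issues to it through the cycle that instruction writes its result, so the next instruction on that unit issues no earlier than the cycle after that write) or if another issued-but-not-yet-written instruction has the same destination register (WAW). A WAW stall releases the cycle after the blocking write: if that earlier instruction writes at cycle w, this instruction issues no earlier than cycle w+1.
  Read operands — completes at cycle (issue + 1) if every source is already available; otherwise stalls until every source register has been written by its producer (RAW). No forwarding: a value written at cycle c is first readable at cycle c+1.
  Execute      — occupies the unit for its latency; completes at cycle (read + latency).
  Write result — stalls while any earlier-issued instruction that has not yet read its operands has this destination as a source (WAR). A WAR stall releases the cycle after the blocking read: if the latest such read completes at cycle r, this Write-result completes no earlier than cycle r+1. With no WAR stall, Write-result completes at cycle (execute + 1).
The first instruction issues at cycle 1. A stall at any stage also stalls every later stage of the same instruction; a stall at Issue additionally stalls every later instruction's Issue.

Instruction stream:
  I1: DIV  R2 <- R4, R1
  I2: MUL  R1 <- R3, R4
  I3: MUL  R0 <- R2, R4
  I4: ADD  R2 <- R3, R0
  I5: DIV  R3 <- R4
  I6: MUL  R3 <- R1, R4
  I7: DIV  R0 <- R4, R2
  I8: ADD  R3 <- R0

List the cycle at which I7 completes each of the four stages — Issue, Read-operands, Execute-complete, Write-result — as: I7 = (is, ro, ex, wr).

c1: issue I1 (DIV)
c2: I1 read-ops · issue I2 (MUL)
c3: I2 read-ops
c7: I2 finished on MUL
c8: I2→R1
c9: issue I3 (MUL)
c10: I1 finished on DIV
c11: I1→R2
c12: I3 read-ops · issue I4 (ADD)
c13: issue I5 (DIV)
c14: I5 read-ops
c16: I3 finished on MUL
c17: I3→R0
c18: I4 read-ops
c20: I4 finished on ADD
c21: I4→R2
c22: I5 finished on DIV
c23: I5→R3
c24: issue I6 (MUL)
c25: I6 read-ops · issue I7 (DIV)
c26: I7 read-ops
c29: I6 finished on MUL
c30: I6→R3
c31: issue I8 (ADD)
c34: I7 finished on DIV
c35: I7→R0
c36: I8 read-ops
c38: I8 finished on ADD
c39: I8→R3

I7 = (25, 26, 34, 35)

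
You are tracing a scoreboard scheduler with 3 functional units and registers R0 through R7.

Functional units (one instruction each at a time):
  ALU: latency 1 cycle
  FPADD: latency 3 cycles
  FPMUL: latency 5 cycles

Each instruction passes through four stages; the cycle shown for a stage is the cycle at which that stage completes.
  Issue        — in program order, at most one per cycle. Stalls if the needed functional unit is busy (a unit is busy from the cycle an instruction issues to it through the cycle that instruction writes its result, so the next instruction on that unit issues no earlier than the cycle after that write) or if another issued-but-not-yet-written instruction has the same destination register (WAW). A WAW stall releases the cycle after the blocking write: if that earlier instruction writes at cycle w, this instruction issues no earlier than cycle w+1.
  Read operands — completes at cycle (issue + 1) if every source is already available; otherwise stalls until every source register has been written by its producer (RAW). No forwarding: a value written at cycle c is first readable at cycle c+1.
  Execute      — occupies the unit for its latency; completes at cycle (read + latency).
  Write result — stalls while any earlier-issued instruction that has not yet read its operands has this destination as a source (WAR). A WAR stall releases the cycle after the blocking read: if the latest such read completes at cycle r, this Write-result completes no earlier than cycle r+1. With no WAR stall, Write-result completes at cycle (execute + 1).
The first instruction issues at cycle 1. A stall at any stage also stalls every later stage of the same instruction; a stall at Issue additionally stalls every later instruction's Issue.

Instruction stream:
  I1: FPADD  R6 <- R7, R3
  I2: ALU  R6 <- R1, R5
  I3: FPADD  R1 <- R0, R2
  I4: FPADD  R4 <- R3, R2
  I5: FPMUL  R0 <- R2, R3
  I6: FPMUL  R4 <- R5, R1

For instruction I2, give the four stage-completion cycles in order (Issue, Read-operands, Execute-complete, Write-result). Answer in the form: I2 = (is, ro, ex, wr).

1) issue 1, read 2, done 5, write 6
2) issue 7, read 8, done 9, write 10  <WAW R6: wait I1 write@6>
3) issue 8, read 9, done 12, write 13
4) issue 14, read 15, done 18, write 19  <struct: FPADD busy until I3 writes@13>
5) issue 15, read 16, done 21, write 22
6) issue 23, read 24, done 29, write 30  <struct: FPMUL busy until I5 writes@22>

I2 = (7, 8, 9, 10)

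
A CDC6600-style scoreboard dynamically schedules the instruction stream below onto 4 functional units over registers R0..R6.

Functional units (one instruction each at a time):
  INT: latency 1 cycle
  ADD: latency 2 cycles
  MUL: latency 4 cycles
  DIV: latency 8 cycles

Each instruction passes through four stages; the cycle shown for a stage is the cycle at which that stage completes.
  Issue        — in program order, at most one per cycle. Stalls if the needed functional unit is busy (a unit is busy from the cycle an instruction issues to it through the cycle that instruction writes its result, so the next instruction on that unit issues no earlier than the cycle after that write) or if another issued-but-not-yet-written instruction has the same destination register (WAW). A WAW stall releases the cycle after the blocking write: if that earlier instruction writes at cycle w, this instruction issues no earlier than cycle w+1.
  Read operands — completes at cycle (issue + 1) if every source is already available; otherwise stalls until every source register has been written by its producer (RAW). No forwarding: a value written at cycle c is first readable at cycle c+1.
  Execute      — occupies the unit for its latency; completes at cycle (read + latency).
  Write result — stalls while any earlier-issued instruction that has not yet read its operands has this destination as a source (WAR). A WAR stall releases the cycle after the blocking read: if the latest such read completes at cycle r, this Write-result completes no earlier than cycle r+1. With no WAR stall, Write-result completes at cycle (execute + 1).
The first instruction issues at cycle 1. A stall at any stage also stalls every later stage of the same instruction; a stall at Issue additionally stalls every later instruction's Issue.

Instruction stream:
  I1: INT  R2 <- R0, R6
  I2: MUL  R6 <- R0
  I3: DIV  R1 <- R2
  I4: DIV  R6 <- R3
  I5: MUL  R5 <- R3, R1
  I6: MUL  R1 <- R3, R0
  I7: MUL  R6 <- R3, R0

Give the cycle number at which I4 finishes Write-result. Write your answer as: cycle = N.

cycle 1: issue I1 (INT)
cycle 2: I1 read-ops · issue I2 (MUL)
cycle 3: I1 finished on INT · I2 read-ops · issue I3 (DIV)
cycle 4: I1→R2
cycle 5: I3 read-ops
cycle 7: I2 finished on MUL
cycle 8: I2→R6
cycle 13: I3 finished on DIV
cycle 14: I3→R1
cycle 15: issue I4 (DIV)
cycle 16: I4 read-ops · issue I5 (MUL)
cycle 17: I5 read-ops
cycle 21: I5 finished on MUL
cycle 22: I5→R5
cycle 23: issue I6 (MUL)
cycle 24: I4 finished on DIV · I6 read-ops
cycle 25: I4→R6
cycle 28: I6 finished on MUL
cycle 29: I6→R1
cycle 30: issue I7 (MUL)
cycle 31: I7 read-ops
cycle 35: I7 finished on MUL
cycle 36: I7→R6

cycle = 25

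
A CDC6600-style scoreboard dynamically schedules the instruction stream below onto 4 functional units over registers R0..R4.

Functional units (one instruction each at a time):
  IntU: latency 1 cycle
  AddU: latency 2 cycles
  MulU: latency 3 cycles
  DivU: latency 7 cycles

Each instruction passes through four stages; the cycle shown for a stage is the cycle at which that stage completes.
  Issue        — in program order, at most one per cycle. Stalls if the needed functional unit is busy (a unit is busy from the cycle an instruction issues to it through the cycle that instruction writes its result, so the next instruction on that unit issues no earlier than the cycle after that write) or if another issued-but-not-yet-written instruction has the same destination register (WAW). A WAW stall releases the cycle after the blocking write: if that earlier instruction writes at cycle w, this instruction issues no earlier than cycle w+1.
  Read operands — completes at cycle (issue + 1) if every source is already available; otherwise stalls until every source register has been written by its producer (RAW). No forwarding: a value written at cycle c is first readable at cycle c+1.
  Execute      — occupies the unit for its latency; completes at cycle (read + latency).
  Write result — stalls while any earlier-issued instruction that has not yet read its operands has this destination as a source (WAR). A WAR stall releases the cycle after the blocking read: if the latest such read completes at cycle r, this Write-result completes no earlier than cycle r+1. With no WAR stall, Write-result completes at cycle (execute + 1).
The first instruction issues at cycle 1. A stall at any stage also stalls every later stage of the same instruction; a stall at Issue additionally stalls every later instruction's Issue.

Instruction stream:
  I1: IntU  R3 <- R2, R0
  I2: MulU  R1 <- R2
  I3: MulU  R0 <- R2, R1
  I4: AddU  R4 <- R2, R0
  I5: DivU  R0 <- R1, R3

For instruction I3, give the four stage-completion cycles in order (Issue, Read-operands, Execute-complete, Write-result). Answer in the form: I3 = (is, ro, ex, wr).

I3 = (8, 9, 12, 13)

[1] I1 issues→IntU
[2] I1 reads | I2 issues→MulU
[3] I1 exec-done | I2 reads
[4] I1 writes R3
[6] I2 exec-done
[7] I2 writes R1
[8] I3 issues→MulU
[9] I3 reads | I4 issues→AddU
[12] I3 exec-done
[13] I3 writes R0
[14] I4 reads | I5 issues→DivU
[15] I5 reads
[16] I4 exec-done
[17] I4 writes R4
[22] I5 exec-done
[23] I5 writes R0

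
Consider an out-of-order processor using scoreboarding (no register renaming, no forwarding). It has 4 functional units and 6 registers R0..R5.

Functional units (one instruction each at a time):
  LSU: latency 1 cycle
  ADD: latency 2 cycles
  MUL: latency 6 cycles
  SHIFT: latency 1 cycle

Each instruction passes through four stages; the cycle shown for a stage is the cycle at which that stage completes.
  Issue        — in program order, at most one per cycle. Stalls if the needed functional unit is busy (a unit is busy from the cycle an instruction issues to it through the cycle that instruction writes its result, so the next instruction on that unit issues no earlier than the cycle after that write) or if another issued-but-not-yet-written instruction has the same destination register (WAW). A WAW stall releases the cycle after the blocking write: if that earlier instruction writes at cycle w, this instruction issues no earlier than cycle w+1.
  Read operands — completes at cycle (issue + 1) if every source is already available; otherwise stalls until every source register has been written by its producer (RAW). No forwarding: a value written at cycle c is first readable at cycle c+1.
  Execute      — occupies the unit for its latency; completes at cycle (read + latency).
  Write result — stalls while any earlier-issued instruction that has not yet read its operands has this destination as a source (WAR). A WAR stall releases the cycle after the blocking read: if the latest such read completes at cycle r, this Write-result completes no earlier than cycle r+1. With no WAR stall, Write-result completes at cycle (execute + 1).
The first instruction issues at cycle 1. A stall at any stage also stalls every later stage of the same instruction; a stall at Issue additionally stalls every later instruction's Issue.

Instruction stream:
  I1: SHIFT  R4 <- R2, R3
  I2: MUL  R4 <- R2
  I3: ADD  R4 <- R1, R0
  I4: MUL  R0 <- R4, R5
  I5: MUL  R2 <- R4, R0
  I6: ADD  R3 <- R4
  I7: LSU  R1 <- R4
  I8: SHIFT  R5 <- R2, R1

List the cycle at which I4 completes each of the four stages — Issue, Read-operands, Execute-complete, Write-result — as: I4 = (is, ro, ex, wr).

t=1  issue I1 (SHIFT)
t=2  I1 read-ops
t=3  I1 finished on SHIFT
t=4  I1→R4
t=5  issue I2 (MUL)
t=6  I2 read-ops
t=12  I2 finished on MUL
t=13  I2→R4
t=14  issue I3 (ADD)
t=15  I3 read-ops, issue I4 (MUL)
t=17  I3 finished on ADD
t=18  I3→R4
t=19  I4 read-ops
t=25  I4 finished on MUL
t=26  I4→R0
t=27  issue I5 (MUL)
t=28  I5 read-ops, issue I6 (ADD)
t=29  I6 read-ops, issue I7 (LSU)
t=30  I7 read-ops, issue I8 (SHIFT)
t=31  I6 finished on ADD, I7 finished on LSU
t=32  I6→R3, I7→R1
t=34  I5 finished on MUL
t=35  I5→R2
t=36  I8 read-ops
t=37  I8 finished on SHIFT
t=38  I8→R5

I4 = (15, 19, 25, 26)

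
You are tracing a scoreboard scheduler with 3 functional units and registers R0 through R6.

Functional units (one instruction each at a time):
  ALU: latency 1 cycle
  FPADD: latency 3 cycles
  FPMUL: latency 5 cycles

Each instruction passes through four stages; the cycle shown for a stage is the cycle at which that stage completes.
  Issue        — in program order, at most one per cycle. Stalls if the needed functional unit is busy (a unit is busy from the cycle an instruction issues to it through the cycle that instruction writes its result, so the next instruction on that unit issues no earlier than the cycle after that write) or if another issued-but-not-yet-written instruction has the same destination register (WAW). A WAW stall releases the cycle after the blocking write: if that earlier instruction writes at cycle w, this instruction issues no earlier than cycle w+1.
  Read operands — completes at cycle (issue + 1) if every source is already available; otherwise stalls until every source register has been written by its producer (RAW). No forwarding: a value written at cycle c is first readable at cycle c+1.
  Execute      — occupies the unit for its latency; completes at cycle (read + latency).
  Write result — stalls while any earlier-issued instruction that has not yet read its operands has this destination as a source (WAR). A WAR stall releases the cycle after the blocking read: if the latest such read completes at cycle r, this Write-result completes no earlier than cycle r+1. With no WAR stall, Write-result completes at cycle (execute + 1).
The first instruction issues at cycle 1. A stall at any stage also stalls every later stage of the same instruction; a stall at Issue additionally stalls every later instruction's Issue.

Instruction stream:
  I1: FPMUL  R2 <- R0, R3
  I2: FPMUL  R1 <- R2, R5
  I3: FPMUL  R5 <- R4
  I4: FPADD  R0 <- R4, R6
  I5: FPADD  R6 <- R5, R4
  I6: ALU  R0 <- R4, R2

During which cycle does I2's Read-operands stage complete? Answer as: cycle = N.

1) issue 1, read 2, done 7, write 8
2) issue 9, read 10, done 15, write 16  <struct: FPMUL busy until I1 writes@8>
3) issue 17, read 18, done 23, write 24  <struct: FPMUL busy until I2 writes@16>
4) issue 18, read 19, done 22, write 23
5) issue 24, read 25, done 28, write 29  <struct: FPADD busy until I4 writes@23>
6) issue 25, read 26, done 27, write 28

cycle = 10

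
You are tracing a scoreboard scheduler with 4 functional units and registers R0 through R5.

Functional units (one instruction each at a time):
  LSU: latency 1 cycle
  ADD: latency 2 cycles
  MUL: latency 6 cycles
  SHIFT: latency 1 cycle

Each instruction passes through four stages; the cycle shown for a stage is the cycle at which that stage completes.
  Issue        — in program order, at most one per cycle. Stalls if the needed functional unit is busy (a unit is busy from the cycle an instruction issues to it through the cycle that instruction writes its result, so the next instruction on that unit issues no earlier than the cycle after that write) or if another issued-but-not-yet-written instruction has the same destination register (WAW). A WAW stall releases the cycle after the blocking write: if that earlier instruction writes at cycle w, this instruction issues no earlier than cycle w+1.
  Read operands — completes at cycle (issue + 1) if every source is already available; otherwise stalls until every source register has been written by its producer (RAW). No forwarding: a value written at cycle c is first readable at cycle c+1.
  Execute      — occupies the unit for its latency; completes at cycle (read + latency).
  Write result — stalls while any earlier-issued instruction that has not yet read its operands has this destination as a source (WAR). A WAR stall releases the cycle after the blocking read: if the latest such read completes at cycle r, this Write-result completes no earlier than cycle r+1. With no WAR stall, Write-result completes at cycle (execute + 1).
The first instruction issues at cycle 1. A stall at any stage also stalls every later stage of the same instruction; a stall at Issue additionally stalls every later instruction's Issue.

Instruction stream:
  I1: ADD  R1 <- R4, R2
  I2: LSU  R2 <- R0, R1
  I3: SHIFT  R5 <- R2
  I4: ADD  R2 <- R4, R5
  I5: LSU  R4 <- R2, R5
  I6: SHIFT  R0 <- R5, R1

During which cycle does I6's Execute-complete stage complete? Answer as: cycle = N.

cycle = 14

I1 -> (1, 2, 4, 5)
I2 -> (2, 6, 7, 8)  // RAW R1: wait I1 write@5
I3 -> (3, 9, 10, 11)  // RAW R2: wait I2 write@8
I4 -> (9, 12, 14, 15)  // WAW R2: wait I2 write@8, RAW R5: wait I3 write@11
I5 -> (10, 16, 17, 18)  // RAW R2: wait I4 write@15
I6 -> (12, 13, 14, 15)  // struct: SHIFT busy until I3 writes@11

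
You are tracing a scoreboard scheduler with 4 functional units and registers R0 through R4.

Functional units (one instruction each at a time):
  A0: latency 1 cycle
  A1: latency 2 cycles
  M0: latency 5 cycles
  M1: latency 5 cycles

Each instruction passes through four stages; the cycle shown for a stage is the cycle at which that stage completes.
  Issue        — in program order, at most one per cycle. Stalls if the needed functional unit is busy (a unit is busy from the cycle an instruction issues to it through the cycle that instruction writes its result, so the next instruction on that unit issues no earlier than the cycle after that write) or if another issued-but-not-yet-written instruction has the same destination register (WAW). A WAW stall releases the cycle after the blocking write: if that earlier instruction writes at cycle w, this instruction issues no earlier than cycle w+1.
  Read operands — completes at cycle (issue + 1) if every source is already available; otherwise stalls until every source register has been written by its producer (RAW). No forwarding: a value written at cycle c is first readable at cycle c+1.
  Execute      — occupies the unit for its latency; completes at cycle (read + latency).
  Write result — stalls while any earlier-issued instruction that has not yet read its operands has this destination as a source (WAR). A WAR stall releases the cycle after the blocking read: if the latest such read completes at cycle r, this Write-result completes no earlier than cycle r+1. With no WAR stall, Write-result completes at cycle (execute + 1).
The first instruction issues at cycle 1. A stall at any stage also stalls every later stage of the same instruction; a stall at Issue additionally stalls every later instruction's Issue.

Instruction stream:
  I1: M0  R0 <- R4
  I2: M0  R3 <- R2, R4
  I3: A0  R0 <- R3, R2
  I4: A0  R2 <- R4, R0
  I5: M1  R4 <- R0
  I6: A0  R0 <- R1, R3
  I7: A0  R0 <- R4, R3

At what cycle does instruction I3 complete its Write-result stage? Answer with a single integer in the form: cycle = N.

I1  is:1  ro:2  ex:7  wr:8
I2  is:9  ro:10  ex:15  wr:16  — struct: M0 busy until I1 writes@8
I3  is:10  ro:17  ex:18  wr:19  — RAW R3: wait I2 write@16
I4  is:20  ro:21  ex:22  wr:23  — struct: A0 busy until I3 writes@19
I5  is:21  ro:22  ex:27  wr:28
I6  is:24  ro:25  ex:26  wr:27  — struct: A0 busy until I4 writes@23
I7  is:28  ro:29  ex:30  wr:31  — struct: A0 busy until I6 writes@27

cycle = 19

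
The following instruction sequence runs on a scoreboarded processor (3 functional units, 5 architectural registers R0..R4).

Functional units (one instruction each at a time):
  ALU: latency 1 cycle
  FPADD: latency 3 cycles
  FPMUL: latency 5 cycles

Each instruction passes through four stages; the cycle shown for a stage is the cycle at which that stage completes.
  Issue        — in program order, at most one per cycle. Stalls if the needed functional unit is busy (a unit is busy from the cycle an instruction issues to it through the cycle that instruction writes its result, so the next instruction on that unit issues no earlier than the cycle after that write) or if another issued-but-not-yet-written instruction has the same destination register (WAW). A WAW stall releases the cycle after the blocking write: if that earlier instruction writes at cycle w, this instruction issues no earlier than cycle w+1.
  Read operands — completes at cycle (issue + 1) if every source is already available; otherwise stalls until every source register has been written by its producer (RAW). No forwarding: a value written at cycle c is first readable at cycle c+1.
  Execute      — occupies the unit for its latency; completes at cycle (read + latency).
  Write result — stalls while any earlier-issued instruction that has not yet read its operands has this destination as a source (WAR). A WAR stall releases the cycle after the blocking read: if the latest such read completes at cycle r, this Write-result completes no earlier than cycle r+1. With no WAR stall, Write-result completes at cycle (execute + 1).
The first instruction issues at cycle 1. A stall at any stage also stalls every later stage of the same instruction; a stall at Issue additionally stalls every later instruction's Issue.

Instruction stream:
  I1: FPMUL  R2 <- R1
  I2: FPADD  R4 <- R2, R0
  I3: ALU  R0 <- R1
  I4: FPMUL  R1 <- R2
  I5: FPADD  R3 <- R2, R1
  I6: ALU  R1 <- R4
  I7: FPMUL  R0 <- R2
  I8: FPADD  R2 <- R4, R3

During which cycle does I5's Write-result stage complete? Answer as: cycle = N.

cycle = 21

  I1 | 1 | 2 | 7 | 8
  I2 | 2 | 9 | 12 | 13   RAW R2: wait I1 write@8
  I3 | 3 | 4 | 5 | 10   WAR R0: wait I2 read@9
  I4 | 9 | 10 | 15 | 16   struct: FPMUL busy until I1 writes@8
  I5 | 14 | 17 | 20 | 21   struct: FPADD busy until I2 writes@13 · RAW R1: wait I4 write@16
  I6 | 17 | 18 | 19 | 20   WAW R1: wait I4 write@16
  I7 | 18 | 19 | 24 | 25
  I8 | 22 | 23 | 26 | 27   struct: FPADD busy until I5 writes@21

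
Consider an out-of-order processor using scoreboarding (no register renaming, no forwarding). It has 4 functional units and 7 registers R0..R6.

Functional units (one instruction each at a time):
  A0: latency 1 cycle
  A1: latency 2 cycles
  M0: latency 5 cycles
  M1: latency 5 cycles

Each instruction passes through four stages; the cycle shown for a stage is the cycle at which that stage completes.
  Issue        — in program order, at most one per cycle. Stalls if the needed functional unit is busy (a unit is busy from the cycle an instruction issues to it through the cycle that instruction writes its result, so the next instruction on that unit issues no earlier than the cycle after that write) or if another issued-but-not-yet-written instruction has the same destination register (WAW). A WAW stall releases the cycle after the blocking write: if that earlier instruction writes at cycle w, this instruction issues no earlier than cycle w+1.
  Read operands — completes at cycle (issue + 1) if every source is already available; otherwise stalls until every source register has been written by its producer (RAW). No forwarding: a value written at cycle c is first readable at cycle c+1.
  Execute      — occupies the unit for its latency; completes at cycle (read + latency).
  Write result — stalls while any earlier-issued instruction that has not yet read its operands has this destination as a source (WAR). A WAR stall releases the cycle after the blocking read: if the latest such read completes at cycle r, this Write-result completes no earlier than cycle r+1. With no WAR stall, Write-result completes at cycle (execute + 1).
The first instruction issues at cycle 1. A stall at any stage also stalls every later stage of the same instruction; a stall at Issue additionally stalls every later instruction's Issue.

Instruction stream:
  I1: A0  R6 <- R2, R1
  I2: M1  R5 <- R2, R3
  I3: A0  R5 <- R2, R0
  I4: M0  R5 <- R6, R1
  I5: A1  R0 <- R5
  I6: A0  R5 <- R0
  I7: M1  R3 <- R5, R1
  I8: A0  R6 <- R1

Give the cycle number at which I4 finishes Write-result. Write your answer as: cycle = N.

t=1  I1→A0
t=2  I1 RO | I2→M1
t=3  I1 EX | I2 RO
t=4  I1 WR R6
t=8  I2 EX
t=9  I2 WR R5
t=10  I3→A0
t=11  I3 RO
t=12  I3 EX
t=13  I3 WR R5
t=14  I4→M0
t=15  I4 RO | I5→A1
t=20  I4 EX
t=21  I4 WR R5
t=22  I5 RO | I6→A0
t=23  I7→M1
t=24  I5 EX
t=25  I5 WR R0
t=26  I6 RO
t=27  I6 EX
t=28  I6 WR R5
t=29  I7 RO | I8→A0
t=30  I8 RO
t=31  I8 EX
t=32  I8 WR R6
t=34  I7 EX
t=35  I7 WR R3

cycle = 21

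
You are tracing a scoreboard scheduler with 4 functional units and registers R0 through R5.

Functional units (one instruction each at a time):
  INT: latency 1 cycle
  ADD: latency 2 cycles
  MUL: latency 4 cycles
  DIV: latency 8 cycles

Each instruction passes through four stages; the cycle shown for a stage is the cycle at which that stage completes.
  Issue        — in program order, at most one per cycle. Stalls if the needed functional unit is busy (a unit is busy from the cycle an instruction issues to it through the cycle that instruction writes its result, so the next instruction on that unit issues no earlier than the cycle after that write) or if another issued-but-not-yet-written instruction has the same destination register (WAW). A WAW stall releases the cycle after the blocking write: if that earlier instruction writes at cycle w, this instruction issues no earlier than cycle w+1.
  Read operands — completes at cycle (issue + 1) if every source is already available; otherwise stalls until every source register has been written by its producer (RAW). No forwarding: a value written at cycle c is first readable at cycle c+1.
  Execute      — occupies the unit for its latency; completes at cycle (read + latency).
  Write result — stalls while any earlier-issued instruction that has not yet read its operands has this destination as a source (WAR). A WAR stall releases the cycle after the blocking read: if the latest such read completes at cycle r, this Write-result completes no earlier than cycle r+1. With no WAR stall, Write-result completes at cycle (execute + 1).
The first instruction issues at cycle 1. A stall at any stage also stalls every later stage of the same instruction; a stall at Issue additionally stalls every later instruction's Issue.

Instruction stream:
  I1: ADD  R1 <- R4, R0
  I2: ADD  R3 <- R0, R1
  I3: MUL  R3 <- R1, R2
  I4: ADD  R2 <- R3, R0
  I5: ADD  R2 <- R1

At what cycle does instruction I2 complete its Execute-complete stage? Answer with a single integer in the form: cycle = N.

cycle = 9

1) issue 1, read 2, done 4, write 5
2) issue 6, read 7, done 9, write 10  <struct: ADD busy until I1 writes@5>
3) issue 11, read 12, done 16, write 17  <WAW R3: wait I2 write@10>
4) issue 12, read 18, done 20, write 21  <RAW R3: wait I3 write@17>
5) issue 22, read 23, done 25, write 26  <struct: ADD busy until I4 writes@21>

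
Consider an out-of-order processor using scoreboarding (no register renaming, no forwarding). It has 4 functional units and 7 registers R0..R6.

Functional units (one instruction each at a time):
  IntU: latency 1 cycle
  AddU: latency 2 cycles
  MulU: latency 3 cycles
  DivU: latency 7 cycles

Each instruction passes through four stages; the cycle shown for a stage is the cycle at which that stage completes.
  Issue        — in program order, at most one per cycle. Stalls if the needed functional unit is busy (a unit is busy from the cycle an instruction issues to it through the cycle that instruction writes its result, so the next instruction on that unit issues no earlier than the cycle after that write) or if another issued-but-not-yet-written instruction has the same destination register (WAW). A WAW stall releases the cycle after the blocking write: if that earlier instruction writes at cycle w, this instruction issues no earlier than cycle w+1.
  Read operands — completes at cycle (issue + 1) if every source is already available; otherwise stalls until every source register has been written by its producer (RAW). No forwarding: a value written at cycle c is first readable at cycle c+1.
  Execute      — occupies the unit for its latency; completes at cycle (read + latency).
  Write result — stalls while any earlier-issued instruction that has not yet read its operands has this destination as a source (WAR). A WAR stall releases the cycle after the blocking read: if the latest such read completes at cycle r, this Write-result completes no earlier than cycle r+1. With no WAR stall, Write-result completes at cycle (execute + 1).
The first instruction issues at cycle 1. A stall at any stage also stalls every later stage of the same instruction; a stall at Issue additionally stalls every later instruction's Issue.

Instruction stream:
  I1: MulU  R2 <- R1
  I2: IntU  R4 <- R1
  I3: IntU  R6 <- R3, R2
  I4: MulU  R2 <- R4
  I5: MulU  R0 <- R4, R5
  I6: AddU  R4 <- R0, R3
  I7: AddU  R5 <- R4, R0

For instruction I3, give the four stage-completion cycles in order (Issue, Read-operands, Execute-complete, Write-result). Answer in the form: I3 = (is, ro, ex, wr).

t=1  I1 issues→MulU
t=2  I1 reads, I2 issues→IntU
t=3  I2 reads
t=4  I2 exec-done
t=5  I1 exec-done, I2 writes R4
t=6  I1 writes R2, I3 issues→IntU
t=7  I3 reads, I4 issues→MulU
t=8  I3 exec-done, I4 reads
t=9  I3 writes R6
t=11  I4 exec-done
t=12  I4 writes R2
t=13  I5 issues→MulU
t=14  I5 reads, I6 issues→AddU
t=17  I5 exec-done
t=18  I5 writes R0
t=19  I6 reads
t=21  I6 exec-done
t=22  I6 writes R4
t=23  I7 issues→AddU
t=24  I7 reads
t=26  I7 exec-done
t=27  I7 writes R5

I3 = (6, 7, 8, 9)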